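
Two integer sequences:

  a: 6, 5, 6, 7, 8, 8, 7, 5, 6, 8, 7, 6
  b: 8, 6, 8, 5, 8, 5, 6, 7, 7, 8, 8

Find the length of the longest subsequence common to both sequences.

Let dp[i][j] be the LCS length of the first i values of a and the first j values of b. dp[i][j] = dp[i-1][j-1]+1 when the i-th and j-th values match, else max(dp[i-1][j], dp[i][j-1]).
    ·  8  6  8  5  8  5  6  7  7  8  8
 ·  0  0  0  0  0  0  0  0  0  0  0  0
 6  0  0  1  1  1  1  1  1  1  1  1  1
 5  0  0  1  1  2  2  2  2  2  2  2  2
 6  0  0  1  1  2  2  2  3  3  3  3  3
 7  0  0  1  1  2  2  2  3  4  4  4  4
 8  0  1  1  2  2  3  3  3  4  4  5  5
 8  0  1  1  2  2  3  3  3  4  4  5  6
 7  0  1  1  2  2  3  3  3  4  5  5  6
 5  0  1  1  2  3  3  4  4  4  5  5  6
 6  0  1  2  2  3  3  4  5  5  5  5  6
 8  0  1  2  3  3  4  4  5  5  5  6  6
 7  0  1  2  3  3  4  4  5  6  6  6  6
 6  0  1  2  3  3  4  4  5  6  6  6  6
dp[12][11] = 6. One LCS (by backtracking along matches): 6, 5, 6, 7, 8, 8.

6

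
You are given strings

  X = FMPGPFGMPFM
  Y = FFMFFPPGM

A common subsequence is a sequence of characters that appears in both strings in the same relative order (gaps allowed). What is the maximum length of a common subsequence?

Pick F (X #1, Y #2), M (X #2, Y #3), P (X #3, Y #6), P (X #5, Y #7), G (X #7, Y #8), M (X #11, Y #9); all 6 characters appear in both, in order, and the DP table's final entry dp[11][9] is also 6, so no common subsequence is longer.

6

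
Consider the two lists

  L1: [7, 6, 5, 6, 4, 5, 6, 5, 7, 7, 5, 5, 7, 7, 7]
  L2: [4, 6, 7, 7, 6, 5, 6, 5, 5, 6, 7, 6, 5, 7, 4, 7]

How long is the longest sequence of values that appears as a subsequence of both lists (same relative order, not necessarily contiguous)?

10

Pick 7 (L1 #1, L2 #4) → 6 (L1 #2, L2 #5) → 5 (L1 #3, L2 #6) → 6 (L1 #4, L2 #7) → 5 (L1 #6, L2 #9) → 6 (L1 #7, L2 #10) → 7 (L1 #9, L2 #11) → 5 (L1 #12, L2 #13) → 7 (L1 #13, L2 #14) → 7 (L1 #15, L2 #16); all 10 values appear in both, in order. dp[15][16] = 10 confirms this is the maximum.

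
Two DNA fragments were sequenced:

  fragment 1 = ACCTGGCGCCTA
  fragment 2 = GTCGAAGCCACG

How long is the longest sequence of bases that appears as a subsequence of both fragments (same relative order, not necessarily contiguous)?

Match C [3,3]; then G [5,4]; then G [6,7]; then C [7,8]; then C [9,9]; then C [10,11] — 6 bases in the same relative order in both. The LCS DP gives dp[12][12] = 6, so this is optimal.

6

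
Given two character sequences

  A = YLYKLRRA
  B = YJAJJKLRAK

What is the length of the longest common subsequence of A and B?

Match Y [1,1] → K [4,6] → L [5,7] → R [7,8] → A [8,9] — 5 characters in the same relative order in both. Since dp[8][10] = 5, nothing longer is possible.

5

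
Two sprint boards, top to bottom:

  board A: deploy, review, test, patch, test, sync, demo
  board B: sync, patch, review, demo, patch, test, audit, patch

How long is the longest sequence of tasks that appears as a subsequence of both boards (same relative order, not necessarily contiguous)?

One common subsequence of length 3: review at board A[2]=board B[3], test at board A[3]=board B[6], patch at board A[4]=board B[8]. The LCS DP gives dp[7][8] = 3, so this is optimal.

3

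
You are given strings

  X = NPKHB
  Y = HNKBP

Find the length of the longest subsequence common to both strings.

3

Let dp[i][j] be the LCS length of the first i characters of X and the first j characters of Y. dp[i][j] = dp[i-1][j-1]+1 when the i-th and j-th characters match, else max(dp[i-1][j], dp[i][j-1]).
    ·  H  N  K  B  P
 ·  0  0  0  0  0  0
 N  0  0  1  1  1  1
 P  0  0  1  1  1  2
 K  0  0  1  2  2  2
 H  0  1  1  2  2  2
 B  0  1  1  2  3  3
dp[5][5] = 3. One LCS (by backtracking along matches): NKB.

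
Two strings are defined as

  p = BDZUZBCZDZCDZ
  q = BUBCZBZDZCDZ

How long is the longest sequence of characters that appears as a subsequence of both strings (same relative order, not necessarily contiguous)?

Match B [1,1], U [4,2], Z [5,5], B [6,6], Z [8,7], D [9,8], Z [10,9], C [11,10], D [12,11], Z [13,12] — 10 characters in the same relative order in both. dp[13][12] = 10 confirms this is the maximum.

10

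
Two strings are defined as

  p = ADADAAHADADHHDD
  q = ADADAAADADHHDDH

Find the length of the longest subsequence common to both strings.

14

Match A (p #1, q #1), then D (p #2, q #2), then A (p #3, q #3), then D (p #4, q #4), then A (p #5, q #5), then A (p #6, q #6), then A (p #8, q #7), then D (p #9, q #8), then A (p #10, q #9), then D (p #11, q #10), then H (p #12, q #11), then H (p #13, q #12), then D (p #14, q #13), then D (p #15, q #14) — 14 characters in the same relative order in both. Since dp[15][15] = 14, nothing longer is possible.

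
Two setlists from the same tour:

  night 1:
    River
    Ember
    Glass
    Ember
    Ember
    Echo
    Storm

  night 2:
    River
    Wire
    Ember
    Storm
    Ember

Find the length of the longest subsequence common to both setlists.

Match River [1,1], then Ember [2,3], then Ember [5,5] — 3 songs in the same relative order in both. dp[7][5] = 3 confirms this is the maximum.

3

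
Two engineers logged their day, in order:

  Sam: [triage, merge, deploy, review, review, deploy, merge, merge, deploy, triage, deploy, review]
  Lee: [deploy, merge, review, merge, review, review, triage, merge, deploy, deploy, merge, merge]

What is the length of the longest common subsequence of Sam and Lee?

Match triage (Sam #1, Lee #7); then merge (Sam #2, Lee #8); then deploy (Sam #3, Lee #9); then deploy (Sam #6, Lee #10); then merge (Sam #7, Lee #11); then merge (Sam #8, Lee #12) — 6 tasks in the same relative order in both. Since dp[12][12] = 6, nothing longer is possible.

6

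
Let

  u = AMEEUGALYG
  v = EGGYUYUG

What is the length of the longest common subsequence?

One common subsequence of length 4: E at u[3]=v[1], then U at u[5]=v[5], then Y at u[9]=v[6], then G at u[10]=v[8]. Since dp[10][8] = 4, nothing longer is possible.

4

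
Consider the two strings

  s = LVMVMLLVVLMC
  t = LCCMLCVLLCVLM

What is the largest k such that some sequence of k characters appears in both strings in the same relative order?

Taking L [1,1], then M [3,4], then V [4,7], then L [6,8], then L [7,9], then V [9,11], then L [10,12], then M [11,13] gives a common subsequence of length 8. The LCS DP gives dp[12][13] = 8, so this is optimal.

8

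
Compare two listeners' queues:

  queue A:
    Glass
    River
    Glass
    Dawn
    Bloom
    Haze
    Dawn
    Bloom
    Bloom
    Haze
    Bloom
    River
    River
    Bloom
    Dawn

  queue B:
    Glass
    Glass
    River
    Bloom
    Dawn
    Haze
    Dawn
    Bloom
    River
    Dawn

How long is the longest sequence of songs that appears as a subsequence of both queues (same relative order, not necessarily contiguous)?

8

Match Glass at queue A[1]=queue B[2] → River at queue A[2]=queue B[3] → Dawn at queue A[4]=queue B[5] → Haze at queue A[6]=queue B[6] → Dawn at queue A[7]=queue B[7] → Bloom at queue A[11]=queue B[8] → River at queue A[13]=queue B[9] → Dawn at queue A[15]=queue B[10] — 8 songs in the same relative order in both. The LCS DP gives dp[15][10] = 8, so this is optimal.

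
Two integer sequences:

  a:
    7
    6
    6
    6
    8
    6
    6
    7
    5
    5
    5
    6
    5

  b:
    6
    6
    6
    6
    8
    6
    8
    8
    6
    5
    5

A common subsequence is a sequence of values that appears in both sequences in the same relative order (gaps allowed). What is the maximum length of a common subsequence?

Match 6 at a[2]=b[2]; then 6 at a[3]=b[3]; then 6 at a[4]=b[4]; then 8 at a[5]=b[5]; then 6 at a[6]=b[6]; then 6 at a[7]=b[9]; then 5 at a[11]=b[10]; then 5 at a[13]=b[11] — 8 values in the same relative order in both. Since dp[13][11] = 8, nothing longer is possible.

8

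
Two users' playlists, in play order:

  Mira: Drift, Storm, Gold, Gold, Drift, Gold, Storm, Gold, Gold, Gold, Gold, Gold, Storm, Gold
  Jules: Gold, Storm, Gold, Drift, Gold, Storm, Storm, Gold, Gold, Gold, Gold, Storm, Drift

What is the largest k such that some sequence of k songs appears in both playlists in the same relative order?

Taking Storm [2,2], Gold [4,3], Drift [5,4], Gold [6,5], Storm [7,7], Gold [9,8], Gold [10,9], Gold [11,10], Gold [12,11], Storm [13,12] gives a common subsequence of length 10. The LCS DP gives dp[14][13] = 10, so this is optimal.

10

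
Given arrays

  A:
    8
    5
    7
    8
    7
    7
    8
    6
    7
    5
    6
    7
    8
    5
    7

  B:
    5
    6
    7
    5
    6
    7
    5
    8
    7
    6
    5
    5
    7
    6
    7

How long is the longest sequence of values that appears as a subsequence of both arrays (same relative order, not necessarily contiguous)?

Taking 5 (A #2, B #1), then 6 (A #8, B #2), then 7 (A #9, B #3), then 5 (A #10, B #4), then 6 (A #11, B #5), then 7 (A #12, B #6), then 8 (A #13, B #8), then 5 (A #14, B #12), then 7 (A #15, B #15) gives a common subsequence of length 9. dp[15][15] = 9 confirms this is the maximum.

9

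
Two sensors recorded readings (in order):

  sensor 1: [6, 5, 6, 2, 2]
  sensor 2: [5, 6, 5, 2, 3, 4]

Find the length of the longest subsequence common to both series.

Taking 6 [1,2], then 5 [2,3], then 2 [4,4] gives a common subsequence of length 3. Since dp[5][6] = 3, nothing longer is possible.

3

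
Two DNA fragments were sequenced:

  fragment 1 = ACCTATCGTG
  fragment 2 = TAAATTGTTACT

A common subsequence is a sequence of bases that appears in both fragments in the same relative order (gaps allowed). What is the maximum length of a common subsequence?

5

One common subsequence of length 5: A at fragment 1[1]=fragment 2[4], then T at fragment 1[4]=fragment 2[9], then A at fragment 1[5]=fragment 2[10], then C at fragment 1[7]=fragment 2[11], then T at fragment 1[9]=fragment 2[12]. The LCS DP gives dp[10][12] = 5, so this is optimal.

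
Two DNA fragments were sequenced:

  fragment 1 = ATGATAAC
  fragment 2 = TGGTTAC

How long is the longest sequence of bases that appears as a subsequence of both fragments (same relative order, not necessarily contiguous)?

Let dp[i][j] be the LCS length of the first i bases of fragment 1 and the first j bases of fragment 2. dp[i][j] = dp[i-1][j-1]+1 when the i-th and j-th bases match, else max(dp[i-1][j], dp[i][j-1]).
    ·  T  G  G  T  T  A  C
 ·  0  0  0  0  0  0  0  0
 A  0  0  0  0  0  0  1  1
 T  0  1  1  1  1  1  1  1
 G  0  1  2  2  2  2  2  2
 A  0  1  2  2  2  2  3  3
 T  0  1  2  2  3  3  3  3
 A  0  1  2  2  3  3  4  4
 A  0  1  2  2  3  3  4  4
 C  0  1  2  2  3  3  4  5
dp[8][7] = 5. One LCS (by backtracking along matches): TGTAC.

5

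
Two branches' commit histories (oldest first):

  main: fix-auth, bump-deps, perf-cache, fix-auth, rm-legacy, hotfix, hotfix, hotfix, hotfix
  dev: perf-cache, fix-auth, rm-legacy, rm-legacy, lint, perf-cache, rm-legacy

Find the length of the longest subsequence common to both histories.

One common subsequence of length 3: fix-auth (main #1, dev #2) → perf-cache (main #3, dev #6) → rm-legacy (main #5, dev #7). Since dp[9][7] = 3, nothing longer is possible.

3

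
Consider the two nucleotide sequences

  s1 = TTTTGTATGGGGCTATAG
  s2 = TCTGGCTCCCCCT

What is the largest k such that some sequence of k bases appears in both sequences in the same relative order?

7

Taking T at s1[1]=s2[1], then T at s1[8]=s2[3], then G at s1[11]=s2[4], then G at s1[12]=s2[5], then C at s1[13]=s2[6], then T at s1[14]=s2[7], then T at s1[16]=s2[13] gives a common subsequence of length 7. Since dp[18][13] = 7, nothing longer is possible.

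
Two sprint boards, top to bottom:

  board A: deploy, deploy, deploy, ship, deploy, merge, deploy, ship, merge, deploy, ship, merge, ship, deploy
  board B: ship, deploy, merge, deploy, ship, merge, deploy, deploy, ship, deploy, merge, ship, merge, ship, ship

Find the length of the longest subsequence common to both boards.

10

Match deploy [1,4] → deploy [2,7] → deploy [3,8] → ship [4,9] → deploy [5,10] → merge [6,11] → ship [8,12] → merge [9,13] → ship [11,14] → ship [13,15] — 10 tasks in the same relative order in both. Since dp[14][15] = 10, nothing longer is possible.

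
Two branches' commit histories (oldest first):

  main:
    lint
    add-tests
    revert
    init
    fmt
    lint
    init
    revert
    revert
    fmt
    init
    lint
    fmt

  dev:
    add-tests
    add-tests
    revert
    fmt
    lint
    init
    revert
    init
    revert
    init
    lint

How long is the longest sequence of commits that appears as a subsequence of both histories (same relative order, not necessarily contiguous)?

Taking add-tests (main #2, dev #2); then revert (main #3, dev #3); then fmt (main #5, dev #4); then lint (main #6, dev #5); then init (main #7, dev #6); then revert (main #8, dev #7); then revert (main #9, dev #9); then init (main #11, dev #10); then lint (main #12, dev #11) gives a common subsequence of length 9. dp[13][11] = 9 confirms this is the maximum.

9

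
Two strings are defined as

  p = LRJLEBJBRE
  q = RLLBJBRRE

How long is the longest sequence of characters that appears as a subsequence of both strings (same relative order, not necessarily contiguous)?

Let dp[i][j] be the LCS length of the first i characters of p and the first j characters of q. dp[i][j] = dp[i-1][j-1]+1 when the i-th and j-th characters match, else max(dp[i-1][j], dp[i][j-1]).
    ·  R  L  L  B  J  B  R  R  E
 ·  0  0  0  0  0  0  0  0  0  0
 L  0  0  1  1  1  1  1  1  1  1
 R  0  1  1  1  1  1  1  2  2  2
 J  0  1  1  1  1  2  2  2  2  2
 L  0  1  2  2  2  2  2  2  2  2
 E  0  1  2  2  2  2  2  2  2  3
 B  0  1  2  2  3  3  3  3  3  3
 J  0  1  2  2  3  4  4  4  4  4
 B  0  1  2  2  3  4  5  5  5  5
 R  0  1  2  2  3  4  5  6  6  6
 E  0  1  2  2  3  4  5  6  6  7
dp[10][9] = 7. One LCS (by backtracking along matches): LLBJBRE.

7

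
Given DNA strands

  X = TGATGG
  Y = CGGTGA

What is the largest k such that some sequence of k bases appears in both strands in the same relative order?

Taking T [1,4], then G [2,5], then A [3,6] gives a common subsequence of length 3. The LCS DP gives dp[6][6] = 3, so this is optimal.

3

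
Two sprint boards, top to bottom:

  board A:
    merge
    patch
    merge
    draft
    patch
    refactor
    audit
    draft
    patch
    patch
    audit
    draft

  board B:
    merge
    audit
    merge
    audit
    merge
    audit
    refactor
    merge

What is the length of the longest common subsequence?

4

Match merge (board A #1, board B #1), merge (board A #3, board B #3), audit (board A #7, board B #4), audit (board A #11, board B #6) — 4 tasks in the same relative order in both, and the DP table's final entry dp[12][8] is also 4, so no common subsequence is longer.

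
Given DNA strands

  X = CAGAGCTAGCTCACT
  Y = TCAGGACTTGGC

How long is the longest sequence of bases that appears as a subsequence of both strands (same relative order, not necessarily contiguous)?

Pick C at X[1]=Y[2]; then A at X[2]=Y[3]; then G at X[3]=Y[5]; then A at X[4]=Y[6]; then C at X[6]=Y[7]; then T at X[7]=Y[9]; then G at X[9]=Y[11]; then C at X[14]=Y[12]; all 8 bases appear in both, in order. Since dp[15][12] = 8, nothing longer is possible.

8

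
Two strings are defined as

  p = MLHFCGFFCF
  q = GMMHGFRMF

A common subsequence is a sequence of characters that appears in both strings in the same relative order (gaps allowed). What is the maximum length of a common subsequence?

5

Taking M at p[1]=q[3]; then H at p[3]=q[4]; then G at p[6]=q[5]; then F at p[7]=q[6]; then F at p[10]=q[9] gives a common subsequence of length 5, and the DP table's final entry dp[10][9] is also 5, so no common subsequence is longer.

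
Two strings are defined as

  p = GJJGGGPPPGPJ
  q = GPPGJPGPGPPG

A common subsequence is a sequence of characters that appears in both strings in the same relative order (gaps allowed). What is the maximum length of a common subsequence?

Let dp[i][j] be the LCS length of the first i characters of p and the first j characters of q. dp[i][j] = dp[i-1][j-1]+1 when the i-th and j-th characters match, else max(dp[i-1][j], dp[i][j-1]).
    ·  G  P  P  G  J  P  G  P  G  P  P  G
 ·  0  0  0  0  0  0  0  0  0  0  0  0  0
 G  0  1  1  1  1  1  1  1  1  1  1  1  1
 J  0  1  1  1  1  2  2  2  2  2  2  2  2
 J  0  1  1  1  1  2  2  2  2  2  2  2  2
 G  0  1  1  1  2  2  2  3  3  3  3  3  3
 G  0  1  1  1  2  2  2  3  3  4  4  4  4
 G  0  1  1  1  2  2  2  3  3  4  4  4  5
 P  0  1  2  2  2  2  3  3  4  4  5  5  5
 P  0  1  2  3  3  3  3  3  4  4  5  6  6
 P  0  1  2  3  3  3  4  4  4  4  5  6  6
 G  0  1  2  3  4  4  4  5  5  5  5  6  7
 P  0  1  2  3  4  4  5  5  6  6  6  6  7
 J  0  1  2  3  4  5  5  5  6  6  6  6  7
dp[12][12] = 7. One LCS (by backtracking along matches): GJGGPPG.

7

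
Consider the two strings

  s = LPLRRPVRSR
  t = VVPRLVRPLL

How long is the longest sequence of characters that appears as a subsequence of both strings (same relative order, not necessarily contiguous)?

4

Let dp[i][j] be the LCS length of the first i characters of s and the first j characters of t. dp[i][j] = dp[i-1][j-1]+1 when the i-th and j-th characters match, else max(dp[i-1][j], dp[i][j-1]).
    ·  V  V  P  R  L  V  R  P  L  L
 ·  0  0  0  0  0  0  0  0  0  0  0
 L  0  0  0  0  0  1  1  1  1  1  1
 P  0  0  0  1  1  1  1  1  2  2  2
 L  0  0  0  1  1  2  2  2  2  3  3
 R  0  0  0  1  2  2  2  3  3  3  3
 R  0  0  0  1  2  2  2  3  3  3  3
 P  0  0  0  1  2  2  2  3  4  4  4
 V  0  1  1  1  2  2  3  3  4  4  4
 R  0  1  1  1  2  2  3  4  4  4  4
 S  0  1  1  1  2  2  3  4  4  4  4
 R  0  1  1  1  2  2  3  4  4  4  4
dp[10][10] = 4. One LCS (by backtracking along matches): PLRP.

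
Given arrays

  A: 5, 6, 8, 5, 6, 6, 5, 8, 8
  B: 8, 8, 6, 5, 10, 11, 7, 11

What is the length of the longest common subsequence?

3

Match 8 [3,2]; then 6 [6,3]; then 5 [7,4] — 3 values in the same relative order in both. Since dp[9][8] = 3, nothing longer is possible.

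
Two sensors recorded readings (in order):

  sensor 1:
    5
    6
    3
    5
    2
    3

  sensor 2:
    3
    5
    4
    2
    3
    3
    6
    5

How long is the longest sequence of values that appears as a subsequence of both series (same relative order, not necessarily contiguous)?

4

One common subsequence of length 4: 3 at sensor 1[3]=sensor 2[1], then 5 at sensor 1[4]=sensor 2[2], then 2 at sensor 1[5]=sensor 2[4], then 3 at sensor 1[6]=sensor 2[6]. The LCS DP gives dp[6][8] = 4, so this is optimal.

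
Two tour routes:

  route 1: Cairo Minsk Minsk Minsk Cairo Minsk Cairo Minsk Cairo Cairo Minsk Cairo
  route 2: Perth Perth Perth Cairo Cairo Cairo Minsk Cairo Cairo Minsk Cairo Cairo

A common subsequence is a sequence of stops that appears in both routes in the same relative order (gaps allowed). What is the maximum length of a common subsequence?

One common subsequence of length 8: Cairo (route 1 #1, route 2 #4); then Cairo (route 1 #5, route 2 #5); then Cairo (route 1 #7, route 2 #6); then Minsk (route 1 #8, route 2 #7); then Cairo (route 1 #9, route 2 #8); then Cairo (route 1 #10, route 2 #9); then Minsk (route 1 #11, route 2 #10); then Cairo (route 1 #12, route 2 #12). The LCS DP gives dp[12][12] = 8, so this is optimal.

8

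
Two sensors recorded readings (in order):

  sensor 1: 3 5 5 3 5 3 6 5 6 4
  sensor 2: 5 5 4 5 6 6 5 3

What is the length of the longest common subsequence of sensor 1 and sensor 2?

5

One common subsequence of length 5: 5 (sensor 1 #2, sensor 2 #1), 5 (sensor 1 #3, sensor 2 #2), 5 (sensor 1 #5, sensor 2 #4), 6 (sensor 1 #7, sensor 2 #6), 5 (sensor 1 #8, sensor 2 #7). Since dp[10][8] = 5, nothing longer is possible.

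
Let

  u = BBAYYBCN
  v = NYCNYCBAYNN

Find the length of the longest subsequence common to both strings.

4

Let dp[i][j] be the LCS length of the first i characters of u and the first j characters of v. dp[i][j] = dp[i-1][j-1]+1 when the i-th and j-th characters match, else max(dp[i-1][j], dp[i][j-1]).
    ·  N  Y  C  N  Y  C  B  A  Y  N  N
 ·  0  0  0  0  0  0  0  0  0  0  0  0
 B  0  0  0  0  0  0  0  1  1  1  1  1
 B  0  0  0  0  0  0  0  1  1  1  1  1
 A  0  0  0  0  0  0  0  1  2  2  2  2
 Y  0  0  1  1  1  1  1  1  2  3  3  3
 Y  0  0  1  1  1  2  2  2  2  3  3  3
 B  0  0  1  1  1  2  2  3  3  3  3  3
 C  0  0  1  2  2  2  3  3  3  3  3  3
 N  0  1  1  2  3  3  3  3  3  3  4  4
dp[8][11] = 4. One LCS (by backtracking along matches): BAYN.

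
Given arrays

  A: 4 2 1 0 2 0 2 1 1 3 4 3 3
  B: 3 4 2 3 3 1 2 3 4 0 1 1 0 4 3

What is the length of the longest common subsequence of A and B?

One common subsequence of length 9: 4 (A #1, B #2), then 2 (A #2, B #3), then 1 (A #3, B #6), then 2 (A #5, B #7), then 0 (A #6, B #10), then 1 (A #8, B #11), then 1 (A #9, B #12), then 4 (A #11, B #14), then 3 (A #13, B #15). Since dp[13][15] = 9, nothing longer is possible.

9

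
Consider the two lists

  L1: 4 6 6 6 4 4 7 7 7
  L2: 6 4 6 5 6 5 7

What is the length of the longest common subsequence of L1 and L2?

Let dp[i][j] be the LCS length of the first i values of L1 and the first j values of L2. dp[i][j] = dp[i-1][j-1]+1 when the i-th and j-th values match, else max(dp[i-1][j], dp[i][j-1]).
    ·  6  4  6  5  6  5  7
 ·  0  0  0  0  0  0  0  0
 4  0  0  1  1  1  1  1  1
 6  0  1  1  2  2  2  2  2
 6  0  1  1  2  2  3  3  3
 6  0  1  1  2  2  3  3  3
 4  0  1  2  2  2  3  3  3
 4  0  1  2  2  2  3  3  3
 7  0  1  2  2  2  3  3  4
 7  0  1  2  2  2  3  3  4
 7  0  1  2  2  2  3  3  4
dp[9][7] = 4. One LCS (by backtracking along matches): 4, 6, 6, 7.

4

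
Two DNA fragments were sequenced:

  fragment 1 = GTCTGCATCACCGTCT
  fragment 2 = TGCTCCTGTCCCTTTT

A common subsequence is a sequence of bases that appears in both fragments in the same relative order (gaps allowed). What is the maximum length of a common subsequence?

11

Pick G (fragment 1 #1, fragment 2 #2), then T (fragment 1 #2, fragment 2 #4), then C (fragment 1 #3, fragment 2 #6), then T (fragment 1 #4, fragment 2 #7), then G (fragment 1 #5, fragment 2 #8), then T (fragment 1 #8, fragment 2 #9), then C (fragment 1 #9, fragment 2 #10), then C (fragment 1 #11, fragment 2 #11), then C (fragment 1 #12, fragment 2 #12), then T (fragment 1 #14, fragment 2 #15), then T (fragment 1 #16, fragment 2 #16); all 11 bases appear in both, in order, and the DP table's final entry dp[16][16] is also 11, so no common subsequence is longer.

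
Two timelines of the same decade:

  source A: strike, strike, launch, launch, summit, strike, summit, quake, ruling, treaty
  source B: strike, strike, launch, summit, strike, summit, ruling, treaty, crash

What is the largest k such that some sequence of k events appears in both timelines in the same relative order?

Match strike at source A[1]=source B[1], then strike at source A[2]=source B[2], then launch at source A[4]=source B[3], then summit at source A[5]=source B[4], then strike at source A[6]=source B[5], then summit at source A[7]=source B[6], then ruling at source A[9]=source B[7], then treaty at source A[10]=source B[8] — 8 events in the same relative order in both. dp[10][9] = 8 confirms this is the maximum.

8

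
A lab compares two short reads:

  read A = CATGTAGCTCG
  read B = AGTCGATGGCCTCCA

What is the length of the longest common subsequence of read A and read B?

8

Taking C (read A #1, read B #4) → A (read A #2, read B #6) → T (read A #3, read B #7) → G (read A #4, read B #8) → G (read A #7, read B #9) → C (read A #8, read B #11) → T (read A #9, read B #12) → C (read A #10, read B #14) gives a common subsequence of length 8. dp[11][15] = 8 confirms this is the maximum.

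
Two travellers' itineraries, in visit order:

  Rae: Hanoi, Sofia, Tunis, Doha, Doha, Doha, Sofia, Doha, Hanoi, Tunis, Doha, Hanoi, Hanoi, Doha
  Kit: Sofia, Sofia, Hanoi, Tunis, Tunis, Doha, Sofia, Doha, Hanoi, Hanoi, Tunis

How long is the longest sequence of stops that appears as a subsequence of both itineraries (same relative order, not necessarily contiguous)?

Match Hanoi at Rae[1]=Kit[3], Tunis at Rae[3]=Kit[5], Doha at Rae[6]=Kit[6], Sofia at Rae[7]=Kit[7], Doha at Rae[8]=Kit[8], Hanoi at Rae[9]=Kit[10], Tunis at Rae[10]=Kit[11] — 7 stops in the same relative order in both. dp[14][11] = 7 confirms this is the maximum.

7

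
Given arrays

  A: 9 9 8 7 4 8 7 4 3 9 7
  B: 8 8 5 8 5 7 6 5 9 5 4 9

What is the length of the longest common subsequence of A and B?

5

Pick 8 [3,2]; then 8 [6,4]; then 7 [7,6]; then 4 [8,11]; then 9 [10,12]; all 5 values appear in both, in order. The LCS DP gives dp[11][12] = 5, so this is optimal.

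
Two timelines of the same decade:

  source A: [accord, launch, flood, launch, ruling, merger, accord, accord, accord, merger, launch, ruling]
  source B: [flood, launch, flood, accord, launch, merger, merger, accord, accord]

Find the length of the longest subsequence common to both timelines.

6

Match launch [2,2], then flood [3,3], then launch [4,5], then merger [6,7], then accord [8,8], then accord [9,9] — 6 events in the same relative order in both. The LCS DP gives dp[12][9] = 6, so this is optimal.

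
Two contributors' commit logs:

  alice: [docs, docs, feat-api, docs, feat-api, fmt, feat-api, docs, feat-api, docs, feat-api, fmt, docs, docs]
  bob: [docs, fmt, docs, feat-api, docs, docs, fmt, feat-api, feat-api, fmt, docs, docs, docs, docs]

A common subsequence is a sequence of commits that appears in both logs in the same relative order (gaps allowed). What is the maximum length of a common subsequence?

10

One common subsequence of length 10: docs at alice[1]=bob[1] → docs at alice[2]=bob[3] → feat-api at alice[3]=bob[4] → docs at alice[4]=bob[6] → feat-api at alice[5]=bob[9] → fmt at alice[6]=bob[10] → docs at alice[8]=bob[11] → docs at alice[10]=bob[12] → docs at alice[13]=bob[13] → docs at alice[14]=bob[14]. The LCS DP gives dp[14][14] = 10, so this is optimal.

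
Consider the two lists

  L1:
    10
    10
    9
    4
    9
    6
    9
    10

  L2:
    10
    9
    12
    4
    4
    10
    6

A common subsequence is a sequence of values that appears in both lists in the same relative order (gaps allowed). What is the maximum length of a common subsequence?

4

Let dp[i][j] be the LCS length of the first i values of L1 and the first j values of L2. dp[i][j] = dp[i-1][j-1]+1 when the i-th and j-th values match, else max(dp[i-1][j], dp[i][j-1]).
    · 10  9 12  4  4 10  6
 ·  0  0  0  0  0  0  0  0
10  0  1  1  1  1  1  1  1
10  0  1  1  1  1  1  2  2
 9  0  1  2  2  2  2  2  2
 4  0  1  2  2  3  3  3  3
 9  0  1  2  2  3  3  3  3
 6  0  1  2  2  3  3  3  4
 9  0  1  2  2  3  3  3  4
10  0  1  2  2  3  3  4  4
dp[8][7] = 4. One LCS (by backtracking along matches): 10, 9, 4, 6.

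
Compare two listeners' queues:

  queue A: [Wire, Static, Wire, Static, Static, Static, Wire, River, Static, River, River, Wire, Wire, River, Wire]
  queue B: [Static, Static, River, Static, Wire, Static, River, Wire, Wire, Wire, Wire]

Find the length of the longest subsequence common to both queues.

9

Match Static [2,1] → Static [4,2] → Static [6,4] → Wire [7,5] → Static [9,6] → River [10,7] → Wire [12,9] → Wire [13,10] → Wire [15,11] — 9 songs in the same relative order in both. dp[15][11] = 9 confirms this is the maximum.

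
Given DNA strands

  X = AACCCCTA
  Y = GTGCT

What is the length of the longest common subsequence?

Taking C [6,4]; then T [7,5] gives a common subsequence of length 2. Since dp[8][5] = 2, nothing longer is possible.

2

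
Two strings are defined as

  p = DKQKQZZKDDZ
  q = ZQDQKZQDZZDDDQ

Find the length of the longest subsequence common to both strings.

Pick D [1,3]; then Q [3,4]; then K [4,5]; then Q [5,7]; then Z [6,9]; then Z [7,10]; then D [9,12]; then D [10,13]; all 8 characters appear in both, in order, and the DP table's final entry dp[11][14] is also 8, so no common subsequence is longer.

8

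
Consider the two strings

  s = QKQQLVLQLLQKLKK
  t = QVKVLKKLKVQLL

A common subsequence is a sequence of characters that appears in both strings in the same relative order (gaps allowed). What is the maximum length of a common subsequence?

Taking Q (s #1, t #1) → K (s #2, t #7) → L (s #5, t #8) → V (s #6, t #10) → Q (s #8, t #11) → L (s #10, t #12) → L (s #13, t #13) gives a common subsequence of length 7. dp[15][13] = 7 confirms this is the maximum.

7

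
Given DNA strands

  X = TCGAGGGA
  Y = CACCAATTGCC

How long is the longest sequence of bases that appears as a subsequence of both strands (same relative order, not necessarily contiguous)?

Let dp[i][j] be the LCS length of the first i bases of X and the first j bases of Y. dp[i][j] = dp[i-1][j-1]+1 when the i-th and j-th bases match, else max(dp[i-1][j], dp[i][j-1]).
    ·  C  A  C  C  A  A  T  T  G  C  C
 ·  0  0  0  0  0  0  0  0  0  0  0  0
 T  0  0  0  0  0  0  0  1  1  1  1  1
 C  0  1  1  1  1  1  1  1  1  1  2  2
 G  0  1  1  1  1  1  1  1  1  2  2  2
 A  0  1  2  2  2  2  2  2  2  2  2  2
 G  0  1  2  2  2  2  2  2  2  3  3  3
 G  0  1  2  2  2  2  2  2  2  3  3  3
 G  0  1  2  2  2  2  2  2  2  3  3  3
 A  0  1  2  2  2  3  3  3  3  3  3  3
dp[8][11] = 3. One LCS (by backtracking along matches): CAG.

3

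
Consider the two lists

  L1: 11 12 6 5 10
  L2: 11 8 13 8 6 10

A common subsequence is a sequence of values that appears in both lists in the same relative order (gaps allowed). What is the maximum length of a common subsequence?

Let dp[i][j] be the LCS length of the first i values of L1 and the first j values of L2. dp[i][j] = dp[i-1][j-1]+1 when the i-th and j-th values match, else max(dp[i-1][j], dp[i][j-1]).
    · 11  8 13  8  6 10
 ·  0  0  0  0  0  0  0
11  0  1  1  1  1  1  1
12  0  1  1  1  1  1  1
 6  0  1  1  1  1  2  2
 5  0  1  1  1  1  2  2
10  0  1  1  1  1  2  3
dp[5][6] = 3. One LCS (by backtracking along matches): 11, 6, 10.

3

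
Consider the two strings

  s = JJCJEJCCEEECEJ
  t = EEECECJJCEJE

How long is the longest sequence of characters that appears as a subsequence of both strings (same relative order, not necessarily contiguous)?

7

One common subsequence of length 7: E (s #5, t #1); then E (s #9, t #2); then E (s #10, t #3); then E (s #11, t #5); then C (s #12, t #9); then E (s #13, t #10); then J (s #14, t #11). The LCS DP gives dp[14][12] = 7, so this is optimal.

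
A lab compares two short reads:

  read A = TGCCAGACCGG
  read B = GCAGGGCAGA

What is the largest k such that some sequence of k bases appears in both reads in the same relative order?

Pick G at read A[2]=read B[1]; then C at read A[3]=read B[2]; then C at read A[4]=read B[7]; then A at read A[5]=read B[8]; then G at read A[6]=read B[9]; then A at read A[7]=read B[10]; all 6 bases appear in both, in order. dp[11][10] = 6 confirms this is the maximum.

6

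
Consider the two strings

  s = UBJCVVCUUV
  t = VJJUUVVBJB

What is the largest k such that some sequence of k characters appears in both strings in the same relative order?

Match J [3,3] → U [8,4] → U [9,5] → V [10,7] — 4 characters in the same relative order in both. The LCS DP gives dp[10][10] = 4, so this is optimal.

4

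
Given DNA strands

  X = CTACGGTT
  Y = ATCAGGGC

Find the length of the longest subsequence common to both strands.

Taking C [1,3], then A [3,4], then G [5,6], then G [6,7] gives a common subsequence of length 4, and the DP table's final entry dp[8][8] is also 4, so no common subsequence is longer.

4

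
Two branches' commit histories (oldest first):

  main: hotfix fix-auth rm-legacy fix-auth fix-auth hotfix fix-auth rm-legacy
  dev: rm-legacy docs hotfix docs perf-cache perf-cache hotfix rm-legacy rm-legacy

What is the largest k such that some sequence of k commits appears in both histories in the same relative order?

3

Taking hotfix (main #1, dev #7), rm-legacy (main #3, dev #8), rm-legacy (main #8, dev #9) gives a common subsequence of length 3. Since dp[8][9] = 3, nothing longer is possible.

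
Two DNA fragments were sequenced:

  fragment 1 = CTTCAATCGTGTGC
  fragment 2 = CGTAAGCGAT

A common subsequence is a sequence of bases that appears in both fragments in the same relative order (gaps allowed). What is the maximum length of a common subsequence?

7

Let dp[i][j] be the LCS length of the first i bases of fragment 1 and the first j bases of fragment 2. dp[i][j] = dp[i-1][j-1]+1 when the i-th and j-th bases match, else max(dp[i-1][j], dp[i][j-1]).
    ·  C  G  T  A  A  G  C  G  A  T
 ·  0  0  0  0  0  0  0  0  0  0  0
 C  0  1  1  1  1  1  1  1  1  1  1
 T  0  1  1  2  2  2  2  2  2  2  2
 T  0  1  1  2  2  2  2  2  2  2  3
 C  0  1  1  2  2  2  2  3  3  3  3
 A  0  1  1  2  3  3  3  3  3  4  4
 A  0  1  1  2  3  4  4  4  4  4  4
 T  0  1  1  2  3  4  4  4  4  4  5
 C  0  1  1  2  3  4  4  5  5  5  5
 G  0  1  2  2  3  4  5  5  6  6  6
 T  0  1  2  3  3  4  5  5  6  6  7
 G  0  1  2  3  3  4  5  5  6  6  7
 T  0  1  2  3  3  4  5  5  6  6  7
 G  0  1  2  3  3  4  5  5  6  6  7
 C  0  1  2  3  3  4  5  6  6  6  7
dp[14][10] = 7. One LCS (by backtracking along matches): CTAACGT.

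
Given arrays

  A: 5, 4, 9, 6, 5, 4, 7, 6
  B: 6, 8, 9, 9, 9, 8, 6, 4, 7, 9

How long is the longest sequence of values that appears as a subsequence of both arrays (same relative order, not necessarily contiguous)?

4

Taking 9 (A #3, B #5) → 6 (A #4, B #7) → 4 (A #6, B #8) → 7 (A #7, B #9) gives a common subsequence of length 4. dp[8][10] = 4 confirms this is the maximum.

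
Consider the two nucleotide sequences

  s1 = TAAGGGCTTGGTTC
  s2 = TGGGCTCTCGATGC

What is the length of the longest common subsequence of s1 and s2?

Match T [1,1], then G [4,2], then G [5,3], then G [6,4], then C [7,5], then T [8,6], then T [9,8], then G [10,10], then G [11,13], then C [14,14] — 10 bases in the same relative order in both. Since dp[14][14] = 10, nothing longer is possible.

10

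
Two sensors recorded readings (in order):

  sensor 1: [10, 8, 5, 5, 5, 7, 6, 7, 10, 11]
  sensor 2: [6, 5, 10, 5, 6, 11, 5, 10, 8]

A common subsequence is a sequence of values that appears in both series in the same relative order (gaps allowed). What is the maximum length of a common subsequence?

Pick 10 (sensor 1 #1, sensor 2 #3); then 5 (sensor 1 #3, sensor 2 #4); then 5 (sensor 1 #5, sensor 2 #7); then 10 (sensor 1 #9, sensor 2 #8); all 4 values appear in both, in order. Since dp[10][9] = 4, nothing longer is possible.

4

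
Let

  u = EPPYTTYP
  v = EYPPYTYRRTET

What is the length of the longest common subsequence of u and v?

Let dp[i][j] be the LCS length of the first i characters of u and the first j characters of v. dp[i][j] = dp[i-1][j-1]+1 when the i-th and j-th characters match, else max(dp[i-1][j], dp[i][j-1]).
    ·  E  Y  P  P  Y  T  Y  R  R  T  E  T
 ·  0  0  0  0  0  0  0  0  0  0  0  0  0
 E  0  1  1  1  1  1  1  1  1  1  1  1  1
 P  0  1  1  2  2  2  2  2  2  2  2  2  2
 P  0  1  1  2  3  3  3  3  3  3  3  3  3
 Y  0  1  2  2  3  4  4  4  4  4  4  4  4
 T  0  1  2  2  3  4  5  5  5  5  5  5  5
 T  0  1  2  2  3  4  5  5  5  5  6  6  6
 Y  0  1  2  2  3  4  5  6  6  6  6  6  6
 P  0  1  2  3  3  4  5  6  6  6  6  6  6
dp[8][12] = 6. One LCS (by backtracking along matches): EPPYTT.

6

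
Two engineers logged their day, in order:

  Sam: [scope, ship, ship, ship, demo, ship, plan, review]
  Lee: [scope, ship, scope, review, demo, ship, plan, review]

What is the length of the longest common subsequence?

6

Match scope at Sam[1]=Lee[1]; then ship at Sam[2]=Lee[2]; then demo at Sam[5]=Lee[5]; then ship at Sam[6]=Lee[6]; then plan at Sam[7]=Lee[7]; then review at Sam[8]=Lee[8] — 6 tasks in the same relative order in both, and the DP table's final entry dp[8][8] is also 6, so no common subsequence is longer.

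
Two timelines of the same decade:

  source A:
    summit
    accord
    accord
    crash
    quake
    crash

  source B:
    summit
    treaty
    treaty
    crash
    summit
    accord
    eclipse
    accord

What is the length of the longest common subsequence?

3

One common subsequence of length 3: summit at source A[1]=source B[5], then accord at source A[2]=source B[6], then accord at source A[3]=source B[8]. Since dp[6][8] = 3, nothing longer is possible.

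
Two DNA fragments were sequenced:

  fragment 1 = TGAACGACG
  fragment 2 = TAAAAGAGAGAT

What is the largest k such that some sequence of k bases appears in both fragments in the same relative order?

Taking T at fragment 1[1]=fragment 2[1]; then G at fragment 1[2]=fragment 2[6]; then A at fragment 1[3]=fragment 2[7]; then A at fragment 1[4]=fragment 2[9]; then G at fragment 1[6]=fragment 2[10]; then A at fragment 1[7]=fragment 2[11] gives a common subsequence of length 6. dp[9][12] = 6 confirms this is the maximum.

6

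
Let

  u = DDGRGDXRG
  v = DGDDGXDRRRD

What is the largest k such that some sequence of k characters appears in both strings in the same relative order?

Pick D at u[1]=v[3], then D at u[2]=v[4], then G at u[3]=v[5], then R at u[4]=v[10], then D at u[6]=v[11]; all 5 characters appear in both, in order. Since dp[9][11] = 5, nothing longer is possible.

5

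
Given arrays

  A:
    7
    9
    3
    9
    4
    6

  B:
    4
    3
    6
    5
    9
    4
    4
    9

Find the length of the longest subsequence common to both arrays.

3

Taking 3 at A[3]=B[2], then 9 at A[4]=B[5], then 4 at A[5]=B[7] gives a common subsequence of length 3. dp[6][8] = 3 confirms this is the maximum.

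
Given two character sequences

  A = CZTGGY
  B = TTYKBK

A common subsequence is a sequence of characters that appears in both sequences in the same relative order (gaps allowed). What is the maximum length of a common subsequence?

Let dp[i][j] be the LCS length of the first i characters of A and the first j characters of B. dp[i][j] = dp[i-1][j-1]+1 when the i-th and j-th characters match, else max(dp[i-1][j], dp[i][j-1]).
    ·  T  T  Y  K  B  K
 ·  0  0  0  0  0  0  0
 C  0  0  0  0  0  0  0
 Z  0  0  0  0  0  0  0
 T  0  1  1  1  1  1  1
 G  0  1  1  1  1  1  1
 G  0  1  1  1  1  1  1
 Y  0  1  1  2  2  2  2
dp[6][6] = 2. One LCS (by backtracking along matches): TY.

2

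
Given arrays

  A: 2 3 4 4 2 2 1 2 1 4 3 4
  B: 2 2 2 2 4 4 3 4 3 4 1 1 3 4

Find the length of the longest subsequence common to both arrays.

Match 2 [1,4], then 3 [2,7], then 4 [3,8], then 4 [4,10], then 1 [7,11], then 1 [9,12], then 3 [11,13], then 4 [12,14] — 8 values in the same relative order in both. Since dp[12][14] = 8, nothing longer is possible.

8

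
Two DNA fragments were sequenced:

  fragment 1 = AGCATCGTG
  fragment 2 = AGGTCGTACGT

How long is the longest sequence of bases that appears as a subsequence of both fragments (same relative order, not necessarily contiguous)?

Pick A [1,1], then G [2,3], then C [3,5], then A [4,8], then C [6,9], then G [7,10], then T [8,11]; all 7 bases appear in both, in order. Since dp[9][11] = 7, nothing longer is possible.

7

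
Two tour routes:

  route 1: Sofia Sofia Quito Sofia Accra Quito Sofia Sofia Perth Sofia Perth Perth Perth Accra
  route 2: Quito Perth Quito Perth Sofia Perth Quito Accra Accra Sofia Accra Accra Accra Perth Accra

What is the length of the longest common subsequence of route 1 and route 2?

7

Match Quito [3,1], then Quito [6,3], then Sofia [8,5], then Perth [9,6], then Sofia [10,10], then Perth [13,14], then Accra [14,15] — 7 stops in the same relative order in both, and the DP table's final entry dp[14][15] is also 7, so no common subsequence is longer.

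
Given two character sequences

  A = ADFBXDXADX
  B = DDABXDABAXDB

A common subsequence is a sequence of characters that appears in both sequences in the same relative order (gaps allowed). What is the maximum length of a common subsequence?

6

Taking A (A #1, B #3), then B (A #4, B #4), then X (A #5, B #5), then D (A #6, B #6), then X (A #7, B #10), then D (A #9, B #11) gives a common subsequence of length 6. Since dp[10][12] = 6, nothing longer is possible.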